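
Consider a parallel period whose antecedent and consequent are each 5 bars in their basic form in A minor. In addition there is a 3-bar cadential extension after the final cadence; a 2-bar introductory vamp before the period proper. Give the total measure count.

15 measures

Basic parallel period: 5 + 5 = 10 bars.
10 (basic form) + 3 (cadential extension) + 2 (introduction) = 15.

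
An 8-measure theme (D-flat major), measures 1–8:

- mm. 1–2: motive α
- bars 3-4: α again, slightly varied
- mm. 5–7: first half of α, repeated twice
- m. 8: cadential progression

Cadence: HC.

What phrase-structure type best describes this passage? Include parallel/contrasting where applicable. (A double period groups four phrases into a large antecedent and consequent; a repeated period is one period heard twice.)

sentence

Basic idea (measures 1-2) + its repetition (bars 3-4) form the presentation; fragmentation and cadence (measures 5–8) form the continuation — the 8-bar whole is a sentence.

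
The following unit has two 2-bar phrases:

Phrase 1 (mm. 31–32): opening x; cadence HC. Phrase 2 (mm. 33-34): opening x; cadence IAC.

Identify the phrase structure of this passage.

parallel period

Phrase 1 ends with a half cadence (weaker) and phrase 2 with an imperfect authentic cadence (stronger): antecedent + consequent = a period.
The two phrases open with the same material (x / x), so the period is parallel.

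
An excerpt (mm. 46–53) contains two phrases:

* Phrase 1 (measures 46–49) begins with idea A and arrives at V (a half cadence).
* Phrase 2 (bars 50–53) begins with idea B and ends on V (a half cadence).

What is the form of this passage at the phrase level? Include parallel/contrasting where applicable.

phrase group

The second phrase closes with a half cadence, which is not stronger than the first phrase's half cadence; without a weak→strong cadential pair there is no antecedent–consequent relationship, so this is a phrase group rather than a period.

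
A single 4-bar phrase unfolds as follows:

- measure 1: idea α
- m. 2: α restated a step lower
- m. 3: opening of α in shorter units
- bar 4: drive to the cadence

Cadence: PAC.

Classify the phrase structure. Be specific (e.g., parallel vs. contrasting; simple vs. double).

Basic idea (m. 1) + its repetition (m. 2) form the presentation; fragmentation and cadence (measures 3-4) form the continuation — the 4-bar whole is a sentence.

sentence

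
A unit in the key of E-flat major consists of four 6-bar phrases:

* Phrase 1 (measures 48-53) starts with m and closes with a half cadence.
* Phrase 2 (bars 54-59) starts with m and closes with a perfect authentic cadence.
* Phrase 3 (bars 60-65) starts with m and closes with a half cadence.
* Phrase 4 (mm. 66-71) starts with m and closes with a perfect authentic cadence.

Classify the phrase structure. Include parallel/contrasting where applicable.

The cadence pattern HC–PAC–HC–PAC is weak–strong twice, and phrases 3–4 restate phrases 1–2: a period heard twice, not a double period (which would end weakly at phrase 2).

repeated period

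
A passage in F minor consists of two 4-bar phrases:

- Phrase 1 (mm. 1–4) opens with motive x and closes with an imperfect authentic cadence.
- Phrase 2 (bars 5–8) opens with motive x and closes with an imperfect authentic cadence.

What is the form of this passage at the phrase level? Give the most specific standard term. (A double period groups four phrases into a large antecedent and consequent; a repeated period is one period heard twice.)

Both phrases have the same opening (x) and the same cadence (imperfect authentic cadence): the second is a restatement, not a consequent, so this is a repeated phrase rather than a period.

repeated phrase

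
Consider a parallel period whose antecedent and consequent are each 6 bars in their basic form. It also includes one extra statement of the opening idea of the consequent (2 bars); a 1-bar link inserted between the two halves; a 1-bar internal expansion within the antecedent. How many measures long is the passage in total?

Basic parallel period: 6 + 6 = 12 bars.
12 (basic form) + 2 (extra statement) + 1 (link) + 1 (internal expansion) = 16.

16 measures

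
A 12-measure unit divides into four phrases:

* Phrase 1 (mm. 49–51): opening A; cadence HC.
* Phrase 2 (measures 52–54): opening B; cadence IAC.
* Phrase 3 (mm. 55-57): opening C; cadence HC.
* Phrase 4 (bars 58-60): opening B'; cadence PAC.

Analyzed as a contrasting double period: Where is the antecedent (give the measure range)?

In a double period the four phrases pair into a large antecedent (phrases 1–2, ending imperfect authentic cadence) and a large consequent (phrases 3–4, ending perfect authentic cadence). The antecedent spans bars 49–54.

measures 49–54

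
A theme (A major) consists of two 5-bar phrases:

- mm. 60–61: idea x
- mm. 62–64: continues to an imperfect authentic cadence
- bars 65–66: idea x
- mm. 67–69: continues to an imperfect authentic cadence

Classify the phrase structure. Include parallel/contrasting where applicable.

Both phrases have the same opening (x) and the same cadence (imperfect authentic cadence): the second is a restatement, not a consequent, so this is a repeated phrase rather than a period.

repeated phrase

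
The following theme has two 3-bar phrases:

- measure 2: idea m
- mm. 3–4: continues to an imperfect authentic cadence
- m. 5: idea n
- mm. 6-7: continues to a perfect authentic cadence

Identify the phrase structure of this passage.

Phrase 1 ends with an imperfect authentic cadence (weaker) and phrase 2 with a perfect authentic cadence (stronger): antecedent + consequent = a period.
The two phrases open with different material (m / n), so the period is contrasting.

contrasting period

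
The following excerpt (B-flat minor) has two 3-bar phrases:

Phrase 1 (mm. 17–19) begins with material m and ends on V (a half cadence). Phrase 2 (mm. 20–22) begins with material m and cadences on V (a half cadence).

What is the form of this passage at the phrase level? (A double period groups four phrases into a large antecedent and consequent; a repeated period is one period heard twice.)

Both phrases have the same opening (m) and the same cadence (half cadence): the second is a restatement, not a consequent, so this is a repeated phrase rather than a period.

repeated phrase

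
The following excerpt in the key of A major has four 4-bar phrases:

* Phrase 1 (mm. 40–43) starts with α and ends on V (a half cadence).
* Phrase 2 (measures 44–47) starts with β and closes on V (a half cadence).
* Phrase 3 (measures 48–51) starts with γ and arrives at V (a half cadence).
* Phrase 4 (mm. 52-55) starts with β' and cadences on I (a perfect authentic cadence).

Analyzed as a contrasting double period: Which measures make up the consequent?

In a double period the four phrases pair into a large antecedent (phrases 1–2, ending half cadence) and a large consequent (phrases 3–4, ending perfect authentic cadence). The consequent spans mm. 48–55.

measures 48–55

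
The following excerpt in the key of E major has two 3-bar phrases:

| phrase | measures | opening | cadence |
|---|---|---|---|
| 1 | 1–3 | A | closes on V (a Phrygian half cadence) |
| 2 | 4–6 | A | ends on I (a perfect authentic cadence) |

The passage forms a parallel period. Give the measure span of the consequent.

measures 4–6

The antecedent is the phrase ending with the weaker cadence (Phrygian half cadence, phrase 1) and the consequent the one ending more conclusively (perfect authentic cadence, phrase 2); the consequent is bars 4–6.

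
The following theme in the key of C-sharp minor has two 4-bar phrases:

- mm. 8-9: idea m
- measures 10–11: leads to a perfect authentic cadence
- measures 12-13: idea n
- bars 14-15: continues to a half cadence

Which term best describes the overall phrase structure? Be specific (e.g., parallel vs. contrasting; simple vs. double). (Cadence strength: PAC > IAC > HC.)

phrase group

The second phrase closes with a half cadence, which is not stronger than the first phrase's perfect authentic cadence; without a weak→strong cadential pair there is no antecedent–consequent relationship, so this is a phrase group rather than a period.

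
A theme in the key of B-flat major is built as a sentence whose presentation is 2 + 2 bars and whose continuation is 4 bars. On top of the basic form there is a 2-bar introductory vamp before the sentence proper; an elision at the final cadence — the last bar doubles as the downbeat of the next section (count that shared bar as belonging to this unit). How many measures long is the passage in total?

10 measures

Basic sentence: 2 + 2 + 4 = 8 bars.
8 (basic form) + 2 (introduction) = 10.
The elision shares a bar with the next section but does not change this unit's count.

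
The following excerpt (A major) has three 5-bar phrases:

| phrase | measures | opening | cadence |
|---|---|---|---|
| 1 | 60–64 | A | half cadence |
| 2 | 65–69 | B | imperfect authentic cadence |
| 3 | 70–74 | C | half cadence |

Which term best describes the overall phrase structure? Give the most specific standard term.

phrase group

The final phrase closes with a half cadence, which is not stronger than the preceding imperfect authentic cadence; the 3 phrases lack an overall antecedent–consequent design and so form a phrase group.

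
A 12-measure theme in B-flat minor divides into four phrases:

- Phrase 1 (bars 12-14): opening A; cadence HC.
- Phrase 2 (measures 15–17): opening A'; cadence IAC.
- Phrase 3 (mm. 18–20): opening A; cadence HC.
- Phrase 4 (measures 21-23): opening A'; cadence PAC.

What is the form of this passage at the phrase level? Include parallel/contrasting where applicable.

parallel double period

Four phrases in two halves: the first half (measures 12–17) ends with an imperfect authentic cadence, the second (measures 18–23) with a perfect authentic cadence — a large antecedent–consequent pair, i.e. a double period.
Phrase 3 begins with the same material as phrase 1, making it parallel.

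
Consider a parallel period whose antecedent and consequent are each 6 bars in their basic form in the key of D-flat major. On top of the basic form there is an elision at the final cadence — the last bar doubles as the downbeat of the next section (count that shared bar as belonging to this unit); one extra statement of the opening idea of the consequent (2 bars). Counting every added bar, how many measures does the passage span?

Basic parallel period: 6 + 6 = 12 bars.
12 (basic form) + 2 (extra statement) = 14.
The elision shares a bar with the next section but does not change this unit's count.

14 measures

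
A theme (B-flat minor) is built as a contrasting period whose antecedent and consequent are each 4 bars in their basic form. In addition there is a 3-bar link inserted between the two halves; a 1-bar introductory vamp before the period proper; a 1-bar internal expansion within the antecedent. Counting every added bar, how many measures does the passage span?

13 measures

Basic contrasting period: 4 + 4 = 8 bars.
8 (basic form) + 3 (link) + 1 (introduction) + 1 (internal expansion) = 13.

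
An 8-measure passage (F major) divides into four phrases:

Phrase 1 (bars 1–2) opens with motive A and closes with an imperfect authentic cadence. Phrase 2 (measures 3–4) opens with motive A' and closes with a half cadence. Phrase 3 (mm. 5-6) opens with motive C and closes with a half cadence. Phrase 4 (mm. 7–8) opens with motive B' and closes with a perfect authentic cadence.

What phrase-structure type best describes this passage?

contrasting double period

Four phrases in two halves: the first half (mm. 1–4) ends with a half cadence, the second (mm. 5–8) with a perfect authentic cadence — a large antecedent–consequent pair, i.e. a double period.
Phrase 3 begins with different material from phrase 1, making it contrasting.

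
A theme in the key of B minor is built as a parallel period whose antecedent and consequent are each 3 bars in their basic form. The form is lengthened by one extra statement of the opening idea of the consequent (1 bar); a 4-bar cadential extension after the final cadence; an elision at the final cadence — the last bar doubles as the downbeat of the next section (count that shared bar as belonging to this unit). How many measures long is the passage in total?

Basic parallel period: 3 + 3 = 6 bars.
6 (basic form) + 1 (extra statement) + 4 (cadential extension) = 11.
The elision shares a bar with the next section but does not change this unit's count.

11 measures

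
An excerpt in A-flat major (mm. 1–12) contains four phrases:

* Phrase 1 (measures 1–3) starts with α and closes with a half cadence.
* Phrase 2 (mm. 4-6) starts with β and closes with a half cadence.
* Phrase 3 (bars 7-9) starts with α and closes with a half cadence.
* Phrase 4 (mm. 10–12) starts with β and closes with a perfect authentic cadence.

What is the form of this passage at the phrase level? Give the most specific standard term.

Four phrases in two halves: the first half (mm. 1–6) ends with a half cadence, the second (bars 7–12) with a perfect authentic cadence — a large antecedent–consequent pair, i.e. a double period.
Phrase 3 begins with the same material as phrase 1, making it parallel.

parallel double period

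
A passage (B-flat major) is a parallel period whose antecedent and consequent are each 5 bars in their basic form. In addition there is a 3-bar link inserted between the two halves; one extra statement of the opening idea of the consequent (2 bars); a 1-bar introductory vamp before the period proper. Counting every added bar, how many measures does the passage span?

Basic parallel period: 5 + 5 = 10 bars.
10 (basic form) + 3 (link) + 2 (extra statement) + 1 (introduction) = 16.

16 measures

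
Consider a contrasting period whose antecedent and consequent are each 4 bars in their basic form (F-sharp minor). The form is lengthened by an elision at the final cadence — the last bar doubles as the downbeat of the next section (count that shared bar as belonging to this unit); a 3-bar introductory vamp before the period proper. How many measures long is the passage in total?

Basic contrasting period: 4 + 4 = 8 bars.
8 (basic form) + 3 (introduction) = 11.
The elision shares a bar with the next section but does not change this unit's count.

11 measures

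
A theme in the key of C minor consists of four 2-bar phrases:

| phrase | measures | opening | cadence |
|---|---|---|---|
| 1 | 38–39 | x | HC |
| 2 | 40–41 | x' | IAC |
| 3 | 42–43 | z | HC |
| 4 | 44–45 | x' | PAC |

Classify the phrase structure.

contrasting double period

Four phrases in two halves: the first half (measures 38–41) ends with an imperfect authentic cadence, the second (mm. 42-45) with a perfect authentic cadence — a large antecedent–consequent pair, i.e. a double period.
Phrase 3 begins with different material from phrase 1, making it contrasting.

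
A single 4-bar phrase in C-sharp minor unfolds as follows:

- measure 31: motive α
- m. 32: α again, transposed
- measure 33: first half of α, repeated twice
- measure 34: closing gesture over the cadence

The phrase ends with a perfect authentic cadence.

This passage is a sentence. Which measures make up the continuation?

After the presentation (mm. 31-32), the continuation covers the fragmentation through the cadence: measures 33–34.

measures 33–34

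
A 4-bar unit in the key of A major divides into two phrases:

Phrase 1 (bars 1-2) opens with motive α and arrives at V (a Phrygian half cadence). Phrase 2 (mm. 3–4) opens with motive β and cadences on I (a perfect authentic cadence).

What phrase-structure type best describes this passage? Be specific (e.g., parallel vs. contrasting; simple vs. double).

contrasting period

Phrase 1 ends with a Phrygian half cadence (weaker) and phrase 2 with a perfect authentic cadence (stronger): antecedent + consequent = a period.
The two phrases open with different material (α / β), so the period is contrasting.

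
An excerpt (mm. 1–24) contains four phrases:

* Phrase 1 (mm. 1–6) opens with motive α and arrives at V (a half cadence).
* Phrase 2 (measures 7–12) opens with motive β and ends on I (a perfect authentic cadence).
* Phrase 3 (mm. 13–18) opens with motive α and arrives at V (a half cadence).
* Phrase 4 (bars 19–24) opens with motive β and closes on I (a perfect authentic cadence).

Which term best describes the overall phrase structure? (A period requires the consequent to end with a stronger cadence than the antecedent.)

The cadence pattern HC–PAC–HC–PAC is weak–strong twice, and phrases 3–4 restate phrases 1–2: a period heard twice, not a double period (which would end weakly at phrase 2).

repeated period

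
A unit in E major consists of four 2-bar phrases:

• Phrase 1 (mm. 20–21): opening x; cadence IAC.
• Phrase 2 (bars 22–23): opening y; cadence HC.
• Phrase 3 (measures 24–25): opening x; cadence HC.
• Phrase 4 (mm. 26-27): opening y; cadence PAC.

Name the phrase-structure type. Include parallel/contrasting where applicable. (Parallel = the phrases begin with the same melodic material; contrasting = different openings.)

parallel double period

Four phrases in two halves: the first half (measures 20-23) ends with a half cadence, the second (mm. 24–27) with a perfect authentic cadence — a large antecedent–consequent pair, i.e. a double period.
Phrase 3 begins with the same material as phrase 1, making it parallel.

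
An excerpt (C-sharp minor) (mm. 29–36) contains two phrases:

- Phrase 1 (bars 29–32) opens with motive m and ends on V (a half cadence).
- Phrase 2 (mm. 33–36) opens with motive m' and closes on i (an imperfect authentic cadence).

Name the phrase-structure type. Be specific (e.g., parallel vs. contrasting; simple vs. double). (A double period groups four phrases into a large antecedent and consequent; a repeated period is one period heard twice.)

parallel period

Phrase 1 ends with a half cadence (weaker) and phrase 2 with an imperfect authentic cadence (stronger): antecedent + consequent = a period.
The two phrases open with the same material (m / m'), so the period is parallel.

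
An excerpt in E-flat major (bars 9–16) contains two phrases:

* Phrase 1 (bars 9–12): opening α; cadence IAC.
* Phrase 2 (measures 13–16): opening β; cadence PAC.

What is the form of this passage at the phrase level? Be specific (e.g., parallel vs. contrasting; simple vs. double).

contrasting period

Phrase 1 ends with an imperfect authentic cadence (weaker) and phrase 2 with a perfect authentic cadence (stronger): antecedent + consequent = a period.
The two phrases open with different material (α / β), so the period is contrasting.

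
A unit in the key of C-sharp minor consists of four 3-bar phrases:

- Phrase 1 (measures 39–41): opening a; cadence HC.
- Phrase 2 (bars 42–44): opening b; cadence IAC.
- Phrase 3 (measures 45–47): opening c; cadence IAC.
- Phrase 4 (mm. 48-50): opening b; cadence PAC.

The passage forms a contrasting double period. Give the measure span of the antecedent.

measures 39–44

In a double period the first pair of phrases (ending imperfect authentic cadence) is the large antecedent and the second pair (ending perfect authentic cadence) is the large consequent; the antecedent is measures 39–44.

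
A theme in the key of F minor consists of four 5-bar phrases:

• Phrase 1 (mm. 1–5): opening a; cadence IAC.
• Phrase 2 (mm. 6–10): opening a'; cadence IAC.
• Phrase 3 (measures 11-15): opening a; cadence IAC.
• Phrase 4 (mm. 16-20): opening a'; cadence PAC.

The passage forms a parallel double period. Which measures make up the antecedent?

measures 1–10

In a double period the four phrases pair into a large antecedent (phrases 1–2, ending imperfect authentic cadence) and a large consequent (phrases 3–4, ending perfect authentic cadence). The antecedent spans mm. 1–10.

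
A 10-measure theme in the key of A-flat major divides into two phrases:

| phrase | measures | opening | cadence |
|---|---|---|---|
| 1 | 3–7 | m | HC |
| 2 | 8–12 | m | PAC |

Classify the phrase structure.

parallel period

Phrase 1 ends with a half cadence (weaker) and phrase 2 with a perfect authentic cadence (stronger): antecedent + consequent = a period.
The two phrases open with the same material (m / m), so the period is parallel.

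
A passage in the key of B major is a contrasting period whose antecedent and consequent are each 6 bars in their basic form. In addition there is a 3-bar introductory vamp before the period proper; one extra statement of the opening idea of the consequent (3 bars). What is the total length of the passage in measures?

Basic contrasting period: 6 + 6 = 12 bars.
12 (basic form) + 3 (introduction) + 3 (extra statement) = 18.

18 measures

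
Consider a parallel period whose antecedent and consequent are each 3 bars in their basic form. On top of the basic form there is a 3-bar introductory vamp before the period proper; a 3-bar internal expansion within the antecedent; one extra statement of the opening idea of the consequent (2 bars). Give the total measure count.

Basic parallel period: 3 + 3 = 6 bars.
6 (basic form) + 3 (introduction) + 3 (internal expansion) + 2 (extra statement) = 14.

14 measures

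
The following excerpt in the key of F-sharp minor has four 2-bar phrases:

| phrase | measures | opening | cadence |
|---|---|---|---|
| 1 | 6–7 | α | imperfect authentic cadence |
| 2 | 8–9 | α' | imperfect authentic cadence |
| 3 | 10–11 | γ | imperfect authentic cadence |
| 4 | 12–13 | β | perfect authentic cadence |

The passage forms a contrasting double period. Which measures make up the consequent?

In a double period the four phrases pair into a large antecedent (phrases 1–2, ending imperfect authentic cadence) and a large consequent (phrases 3–4, ending perfect authentic cadence). The consequent spans mm. 10-13.

measures 10–13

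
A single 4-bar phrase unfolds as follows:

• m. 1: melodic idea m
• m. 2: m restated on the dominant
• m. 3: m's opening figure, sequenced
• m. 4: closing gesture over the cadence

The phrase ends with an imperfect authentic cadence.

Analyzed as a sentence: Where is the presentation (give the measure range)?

The presentation of a sentence is the basic idea (m. 1) plus its repetition (bar 2); the presentation is therefore bars 1–2.

measures 1–2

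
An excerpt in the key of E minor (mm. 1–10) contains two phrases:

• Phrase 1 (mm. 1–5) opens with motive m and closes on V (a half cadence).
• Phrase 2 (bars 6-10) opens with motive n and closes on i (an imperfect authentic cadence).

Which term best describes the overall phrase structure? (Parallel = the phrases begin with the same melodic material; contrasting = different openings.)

contrasting period

Phrase 1 ends with a half cadence (weaker) and phrase 2 with an imperfect authentic cadence (stronger): antecedent + consequent = a period.
The two phrases open with different material (m / n), so the period is contrasting.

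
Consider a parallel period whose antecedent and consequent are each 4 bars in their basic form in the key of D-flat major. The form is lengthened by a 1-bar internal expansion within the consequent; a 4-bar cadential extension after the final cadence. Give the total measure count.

Basic parallel period: 4 + 4 = 8 bars.
8 (basic form) + 1 (internal expansion) + 4 (cadential extension) = 13.

13 measures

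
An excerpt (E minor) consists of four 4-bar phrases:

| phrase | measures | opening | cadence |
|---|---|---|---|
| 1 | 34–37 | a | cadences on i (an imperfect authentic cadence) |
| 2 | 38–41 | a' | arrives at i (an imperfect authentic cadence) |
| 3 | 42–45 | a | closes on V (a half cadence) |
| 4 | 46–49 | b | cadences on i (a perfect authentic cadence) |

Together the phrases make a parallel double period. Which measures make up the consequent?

measures 42–49

In a double period the first pair of phrases (ending imperfect authentic cadence) is the large antecedent and the second pair (ending perfect authentic cadence) is the large consequent; the consequent is measures 42–49.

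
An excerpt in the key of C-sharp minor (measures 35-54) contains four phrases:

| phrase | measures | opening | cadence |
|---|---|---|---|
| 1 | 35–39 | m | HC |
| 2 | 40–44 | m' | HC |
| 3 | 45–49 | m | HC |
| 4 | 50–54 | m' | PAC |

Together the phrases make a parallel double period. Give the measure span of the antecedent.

In a double period the first pair of phrases (ending half cadence) is the large antecedent and the second pair (ending perfect authentic cadence) is the large consequent; the antecedent is measures 35–44.

measures 35–44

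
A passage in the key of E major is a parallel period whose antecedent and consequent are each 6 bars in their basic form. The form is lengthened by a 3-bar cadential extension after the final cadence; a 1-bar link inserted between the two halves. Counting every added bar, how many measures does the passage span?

Basic parallel period: 6 + 6 = 12 bars.
12 (basic form) + 3 (cadential extension) + 1 (link) = 16.

16 measures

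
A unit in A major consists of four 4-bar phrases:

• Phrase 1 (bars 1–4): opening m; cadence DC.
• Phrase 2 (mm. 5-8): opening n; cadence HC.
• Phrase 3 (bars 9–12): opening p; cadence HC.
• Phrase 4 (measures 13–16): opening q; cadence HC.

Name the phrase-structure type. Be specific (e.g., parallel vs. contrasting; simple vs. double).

phrase group

Phrase 4 ends with a half cadence, no stronger than phrase 2's half cadence, so the four phrases do not form a double period; nor do phrases 3–4 duplicate 1–2, so it is not a repeated period. With no phrase reaching a conclusive cadence, the passage is a phrase group.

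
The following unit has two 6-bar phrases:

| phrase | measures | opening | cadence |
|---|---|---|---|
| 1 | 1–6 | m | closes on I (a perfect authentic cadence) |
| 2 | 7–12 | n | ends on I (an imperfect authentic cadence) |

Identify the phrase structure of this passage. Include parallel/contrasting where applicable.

The second phrase closes with an imperfect authentic cadence, which is not stronger than the first phrase's perfect authentic cadence; without a weak→strong cadential pair there is no antecedent–consequent relationship, so this is a phrase group rather than a period.

phrase group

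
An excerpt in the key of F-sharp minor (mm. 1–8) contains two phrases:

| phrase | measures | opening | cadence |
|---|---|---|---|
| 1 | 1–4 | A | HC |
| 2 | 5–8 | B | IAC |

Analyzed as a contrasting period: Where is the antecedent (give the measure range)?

measures 1–4

The antecedent is the phrase ending with the weaker cadence (half cadence, phrase 1) and the consequent the one ending more conclusively (imperfect authentic cadence, phrase 2); the antecedent is bars 1-4.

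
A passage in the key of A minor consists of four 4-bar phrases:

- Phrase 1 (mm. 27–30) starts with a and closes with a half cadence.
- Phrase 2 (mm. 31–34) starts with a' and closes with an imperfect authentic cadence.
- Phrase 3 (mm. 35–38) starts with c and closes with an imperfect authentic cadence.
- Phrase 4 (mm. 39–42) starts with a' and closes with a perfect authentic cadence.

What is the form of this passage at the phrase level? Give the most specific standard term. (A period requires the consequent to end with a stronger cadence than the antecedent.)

contrasting double period

Four phrases in two halves: the first half (bars 27-34) ends with an imperfect authentic cadence, the second (measures 35–42) with a perfect authentic cadence — a large antecedent–consequent pair, i.e. a double period.
Phrase 3 begins with different material from phrase 1, making it contrasting.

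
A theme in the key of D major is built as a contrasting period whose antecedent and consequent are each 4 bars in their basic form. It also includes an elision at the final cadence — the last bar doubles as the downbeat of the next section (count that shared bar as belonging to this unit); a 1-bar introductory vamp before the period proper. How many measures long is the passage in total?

Basic contrasting period: 4 + 4 = 8 bars.
8 (basic form) + 1 (introduction) = 9.
The elision shares a bar with the next section but does not change this unit's count.

9 measures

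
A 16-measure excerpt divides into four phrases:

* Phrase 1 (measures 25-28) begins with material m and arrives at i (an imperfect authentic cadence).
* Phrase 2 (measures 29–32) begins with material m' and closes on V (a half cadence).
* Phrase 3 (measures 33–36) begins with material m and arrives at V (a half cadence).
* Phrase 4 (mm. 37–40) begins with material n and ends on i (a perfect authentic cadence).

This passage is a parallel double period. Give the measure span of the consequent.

measures 33–40

In a double period the four phrases pair into a large antecedent (phrases 1–2, ending half cadence) and a large consequent (phrases 3–4, ending perfect authentic cadence). The consequent spans mm. 33-40.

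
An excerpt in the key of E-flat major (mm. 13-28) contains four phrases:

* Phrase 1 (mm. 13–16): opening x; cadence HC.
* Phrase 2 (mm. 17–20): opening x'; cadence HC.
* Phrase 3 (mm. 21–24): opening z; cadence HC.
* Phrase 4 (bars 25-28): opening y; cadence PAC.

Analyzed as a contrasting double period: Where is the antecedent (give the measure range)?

measures 13–20

In a double period the four phrases pair into a large antecedent (phrases 1–2, ending half cadence) and a large consequent (phrases 3–4, ending perfect authentic cadence). The antecedent spans mm. 13-20.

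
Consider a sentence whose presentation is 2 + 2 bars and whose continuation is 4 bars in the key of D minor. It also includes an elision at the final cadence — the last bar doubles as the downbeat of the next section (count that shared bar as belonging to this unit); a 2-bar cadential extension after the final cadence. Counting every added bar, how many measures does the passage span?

Basic sentence: 2 + 2 + 4 = 8 bars.
8 (basic form) + 2 (cadential extension) = 10.
The elision shares a bar with the next section but does not change this unit's count.

10 measures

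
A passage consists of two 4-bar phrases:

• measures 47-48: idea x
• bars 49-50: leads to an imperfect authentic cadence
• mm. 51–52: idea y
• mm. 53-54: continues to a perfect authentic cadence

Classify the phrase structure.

contrasting period

Phrase 1 ends with an imperfect authentic cadence (weaker) and phrase 2 with a perfect authentic cadence (stronger): antecedent + consequent = a period.
The two phrases open with different material (x / y), so the period is contrasting.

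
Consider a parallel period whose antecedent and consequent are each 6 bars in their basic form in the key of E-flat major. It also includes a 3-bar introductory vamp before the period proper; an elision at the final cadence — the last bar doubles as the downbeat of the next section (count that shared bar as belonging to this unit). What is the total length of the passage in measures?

Basic parallel period: 6 + 6 = 12 bars.
12 (basic form) + 3 (introduction) = 15.
The elision shares a bar with the next section but does not change this unit's count.

15 measures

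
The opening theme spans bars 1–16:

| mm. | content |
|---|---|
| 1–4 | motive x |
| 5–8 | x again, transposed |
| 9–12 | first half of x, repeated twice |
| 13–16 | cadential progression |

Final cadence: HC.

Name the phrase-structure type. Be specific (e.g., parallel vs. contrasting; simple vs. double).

Basic idea (mm. 1–4) + its repetition (measures 5–8) form the presentation; fragmentation and cadence (mm. 9–16) form the continuation — the 16-bar whole is a sentence.

sentence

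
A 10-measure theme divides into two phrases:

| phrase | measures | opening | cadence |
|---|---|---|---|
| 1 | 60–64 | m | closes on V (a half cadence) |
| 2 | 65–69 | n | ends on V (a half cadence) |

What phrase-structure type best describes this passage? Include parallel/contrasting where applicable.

The second phrase closes with a half cadence, which is not stronger than the first phrase's half cadence; without a weak→strong cadential pair there is no antecedent–consequent relationship, so this is a phrase group rather than a period.

phrase group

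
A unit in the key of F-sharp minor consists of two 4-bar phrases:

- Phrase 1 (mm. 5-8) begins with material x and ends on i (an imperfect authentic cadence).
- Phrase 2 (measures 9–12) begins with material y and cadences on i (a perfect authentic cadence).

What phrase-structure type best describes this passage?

contrasting period

Phrase 1 ends with an imperfect authentic cadence (weaker) and phrase 2 with a perfect authentic cadence (stronger): antecedent + consequent = a period.
The two phrases open with different material (x / y), so the period is contrasting.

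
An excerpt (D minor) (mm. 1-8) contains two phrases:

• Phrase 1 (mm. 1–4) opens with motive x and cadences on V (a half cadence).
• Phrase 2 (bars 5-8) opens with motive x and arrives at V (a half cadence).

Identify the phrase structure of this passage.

Both phrases have the same opening (x) and the same cadence (half cadence): the second is a restatement, not a consequent, so this is a repeated phrase rather than a period.

repeated phrase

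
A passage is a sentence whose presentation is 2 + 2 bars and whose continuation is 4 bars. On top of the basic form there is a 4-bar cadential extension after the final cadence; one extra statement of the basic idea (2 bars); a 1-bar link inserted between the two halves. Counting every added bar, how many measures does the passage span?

15 measures

Basic sentence: 2 + 2 + 4 = 8 bars.
8 (basic form) + 4 (cadential extension) + 2 (extra statement) + 1 (link) = 15.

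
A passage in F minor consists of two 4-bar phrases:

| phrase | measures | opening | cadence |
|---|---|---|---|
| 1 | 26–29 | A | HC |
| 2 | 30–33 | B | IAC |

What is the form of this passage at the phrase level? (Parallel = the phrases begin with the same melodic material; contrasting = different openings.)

Phrase 1 ends with a half cadence (weaker) and phrase 2 with an imperfect authentic cadence (stronger): antecedent + consequent = a period.
The two phrases open with different material (A / B), so the period is contrasting.

contrasting period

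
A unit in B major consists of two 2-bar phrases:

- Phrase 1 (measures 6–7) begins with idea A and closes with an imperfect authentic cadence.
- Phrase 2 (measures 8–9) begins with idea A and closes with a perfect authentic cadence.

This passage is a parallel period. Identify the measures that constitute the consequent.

The antecedent is the phrase ending with the weaker cadence (imperfect authentic cadence, phrase 1) and the consequent the one ending more conclusively (perfect authentic cadence, phrase 2); the consequent is mm. 8–9.

measures 8–9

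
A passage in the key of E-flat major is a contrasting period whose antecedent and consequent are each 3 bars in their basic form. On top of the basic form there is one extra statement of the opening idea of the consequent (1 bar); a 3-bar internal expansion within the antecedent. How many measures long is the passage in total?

10 measures

Basic contrasting period: 3 + 3 = 6 bars.
6 (basic form) + 1 (extra statement) + 3 (internal expansion) = 10.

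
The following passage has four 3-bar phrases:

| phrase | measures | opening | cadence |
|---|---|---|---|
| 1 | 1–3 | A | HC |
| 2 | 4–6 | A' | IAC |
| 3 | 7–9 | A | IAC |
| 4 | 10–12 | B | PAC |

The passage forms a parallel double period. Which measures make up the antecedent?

measures 1–6

In a double period the first pair of phrases (ending imperfect authentic cadence) is the large antecedent and the second pair (ending perfect authentic cadence) is the large consequent; the antecedent is measures 1–6.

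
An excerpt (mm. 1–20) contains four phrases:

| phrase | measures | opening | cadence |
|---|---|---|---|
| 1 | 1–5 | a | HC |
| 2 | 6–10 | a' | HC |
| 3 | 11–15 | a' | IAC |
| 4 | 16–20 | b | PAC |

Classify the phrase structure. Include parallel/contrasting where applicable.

parallel double period

Four phrases in two halves: the first half (mm. 1–10) ends with a half cadence, the second (bars 11–20) with a perfect authentic cadence — a large antecedent–consequent pair, i.e. a double period.
Phrase 3 begins with the same material as phrase 1, making it parallel.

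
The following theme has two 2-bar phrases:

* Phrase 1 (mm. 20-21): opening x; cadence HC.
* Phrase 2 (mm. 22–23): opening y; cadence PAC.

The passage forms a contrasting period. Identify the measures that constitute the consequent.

measures 22–23

The antecedent is the phrase ending with the weaker cadence (half cadence, phrase 1) and the consequent the one ending more conclusively (perfect authentic cadence, phrase 2); the consequent is measures 22-23.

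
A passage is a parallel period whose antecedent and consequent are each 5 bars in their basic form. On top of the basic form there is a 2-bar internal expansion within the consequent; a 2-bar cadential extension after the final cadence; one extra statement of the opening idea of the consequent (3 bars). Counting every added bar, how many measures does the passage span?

17 measures

Basic parallel period: 5 + 5 = 10 bars.
10 (basic form) + 2 (internal expansion) + 2 (cadential extension) + 3 (extra statement) = 17.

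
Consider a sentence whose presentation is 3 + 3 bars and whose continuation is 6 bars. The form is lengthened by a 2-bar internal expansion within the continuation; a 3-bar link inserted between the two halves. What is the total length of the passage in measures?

17 measures

Basic sentence: 3 + 3 + 6 = 12 bars.
12 (basic form) + 2 (internal expansion) + 3 (link) = 17.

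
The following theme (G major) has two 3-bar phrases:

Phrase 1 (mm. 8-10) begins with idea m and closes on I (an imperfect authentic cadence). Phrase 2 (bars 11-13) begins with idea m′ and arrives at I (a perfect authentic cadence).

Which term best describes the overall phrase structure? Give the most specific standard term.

Phrase 1 ends with an imperfect authentic cadence (weaker) and phrase 2 with a perfect authentic cadence (stronger): antecedent + consequent = a period.
The two phrases open with the same material (m / m′), so the period is parallel.

parallel period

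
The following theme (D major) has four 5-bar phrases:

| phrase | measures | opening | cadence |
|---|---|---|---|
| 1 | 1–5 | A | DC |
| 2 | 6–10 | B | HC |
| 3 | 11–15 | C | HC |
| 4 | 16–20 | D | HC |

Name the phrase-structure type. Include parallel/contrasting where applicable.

phrase group

Phrase 4 ends with a half cadence, no stronger than phrase 2's half cadence, so the four phrases do not form a double period; nor do phrases 3–4 duplicate 1–2, so it is not a repeated period. With no phrase reaching a conclusive cadence, the passage is a phrase group.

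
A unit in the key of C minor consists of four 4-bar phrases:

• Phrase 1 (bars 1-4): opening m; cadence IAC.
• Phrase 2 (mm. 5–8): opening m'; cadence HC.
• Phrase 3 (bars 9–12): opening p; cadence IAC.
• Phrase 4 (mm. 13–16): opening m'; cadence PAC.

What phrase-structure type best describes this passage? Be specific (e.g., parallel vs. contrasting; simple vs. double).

Four phrases in two halves: the first half (measures 1-8) ends with a half cadence, the second (mm. 9–16) with a perfect authentic cadence — a large antecedent–consequent pair, i.e. a double period.
Phrase 3 begins with different material from phrase 1, making it contrasting.

contrasting double period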